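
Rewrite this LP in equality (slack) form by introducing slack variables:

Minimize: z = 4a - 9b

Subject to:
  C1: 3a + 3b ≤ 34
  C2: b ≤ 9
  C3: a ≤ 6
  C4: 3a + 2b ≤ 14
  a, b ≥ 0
min z = 4a - 9b

s.t.
  3a + 3b + s1 = 34
  b + s2 = 9
  a + s3 = 6
  3a + 2b + s4 = 14
  a, b, s1, s2, s3, s4 ≥ 0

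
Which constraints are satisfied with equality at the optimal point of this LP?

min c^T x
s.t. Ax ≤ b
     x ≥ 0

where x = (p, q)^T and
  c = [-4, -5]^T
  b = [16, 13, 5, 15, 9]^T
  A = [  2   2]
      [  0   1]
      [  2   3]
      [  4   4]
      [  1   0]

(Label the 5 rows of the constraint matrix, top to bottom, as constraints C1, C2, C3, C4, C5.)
Optimal: p = 2.5, q = 0
Slack at optimum:
  C1: slack = 11
  C2: slack = 13
  C3: slack = 0 (binding)
  C4: slack = 5
  C5: slack = 6.5
  p ≥ 0: p = 2.5
  q ≥ 0: q = 0 (binding)
Binding constraints: C3, q ≥ 0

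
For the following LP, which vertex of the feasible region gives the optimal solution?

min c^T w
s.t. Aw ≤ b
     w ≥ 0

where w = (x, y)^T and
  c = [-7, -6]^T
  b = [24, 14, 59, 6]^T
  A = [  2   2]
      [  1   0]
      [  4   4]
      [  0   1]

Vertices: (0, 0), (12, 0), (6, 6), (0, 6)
(12, 0) with z = -84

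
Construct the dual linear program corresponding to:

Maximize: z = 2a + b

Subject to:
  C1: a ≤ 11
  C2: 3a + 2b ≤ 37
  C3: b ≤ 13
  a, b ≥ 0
Minimize: z = 11y1 + 37y2 + 13y3

Subject to:
  C1: -y1 - 3y2 ≤ -2
  C2: -2y2 - y3 ≤ -1
  y1, y2, y3 ≥ 0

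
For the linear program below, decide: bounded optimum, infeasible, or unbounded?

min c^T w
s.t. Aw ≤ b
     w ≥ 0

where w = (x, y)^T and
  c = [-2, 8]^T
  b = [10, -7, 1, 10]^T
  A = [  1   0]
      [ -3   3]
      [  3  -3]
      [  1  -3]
One constraint requires 3x - 3y ≤ 1, while the constraint -3x + 3y ≤ -7 is equivalent to 3x - 3y ≥ 7. Together they would need 7 ≤ 3x - 3y ≤ 1, which is impossible since 7 > 1. No point satisfies all constraints.

Infeasible — the constraint set is empty.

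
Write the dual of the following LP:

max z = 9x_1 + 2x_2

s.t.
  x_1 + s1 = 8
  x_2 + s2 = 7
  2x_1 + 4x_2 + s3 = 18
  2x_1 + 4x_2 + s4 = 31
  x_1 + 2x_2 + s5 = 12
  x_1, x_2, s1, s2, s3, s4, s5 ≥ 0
Minimize: z = 8y1 + 7y2 + 18y3 + 31y4 + 12y5

Subject to:
  C1: -y1 - 2y3 - 2y4 - y5 ≤ -9
  C2: -y2 - 4y3 - 4y4 - 2y5 ≤ -2
  y1, y2, y3, y4, y5 ≥ 0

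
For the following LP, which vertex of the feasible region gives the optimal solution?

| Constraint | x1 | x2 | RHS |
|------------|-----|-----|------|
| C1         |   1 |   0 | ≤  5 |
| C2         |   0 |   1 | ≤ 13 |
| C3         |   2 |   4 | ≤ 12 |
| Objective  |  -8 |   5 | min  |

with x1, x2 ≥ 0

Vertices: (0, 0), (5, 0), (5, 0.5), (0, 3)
(5, 0) with z = -40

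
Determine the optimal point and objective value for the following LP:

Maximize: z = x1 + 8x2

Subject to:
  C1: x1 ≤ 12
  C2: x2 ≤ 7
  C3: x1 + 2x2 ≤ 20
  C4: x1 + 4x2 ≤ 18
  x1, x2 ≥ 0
x1 = 0, x2 = 4.5, z = 36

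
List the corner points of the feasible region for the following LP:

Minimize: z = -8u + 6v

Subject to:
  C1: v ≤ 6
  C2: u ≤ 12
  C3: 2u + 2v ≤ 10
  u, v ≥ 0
Each vertex is the intersection of two constraint boundaries that also satisfies all remaining constraints:
  u = 0 and v = 0 → (0, 0)
  2u + 2v = 10 and v = 0 → (5, 0)
  2u + 2v = 10 and u = 0 → (0, 5)

Vertices: (0, 0), (5, 0), (0, 5)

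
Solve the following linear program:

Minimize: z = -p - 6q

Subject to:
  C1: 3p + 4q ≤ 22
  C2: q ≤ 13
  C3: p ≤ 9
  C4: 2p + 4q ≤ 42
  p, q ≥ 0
Each vertex is the intersection of two constraint boundaries that also satisfies all remaining constraints:
  p = 0 and q = 0 → (0, 0)
  3p + 4q = 22 and q = 0 → (7.333, 0)
  3p + 4q = 22 and p = 0 → (0, 5.5)

Evaluating z = -p - 6q at each vertex:
  (0, 0): z = 0
  (7.333, 0): z = -7.333
  (0, 5.5): z = -33

The minimum is at (0, 5.5) with z = -33.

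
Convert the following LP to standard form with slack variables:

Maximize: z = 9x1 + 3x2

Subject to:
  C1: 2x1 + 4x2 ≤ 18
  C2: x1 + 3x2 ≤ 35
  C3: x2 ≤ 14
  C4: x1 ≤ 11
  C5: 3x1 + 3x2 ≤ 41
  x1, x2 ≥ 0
max z = 9x1 + 3x2

s.t.
  2x1 + 4x2 + s1 = 18
  x1 + 3x2 + s2 = 35
  x2 + s3 = 14
  x1 + s4 = 11
  3x1 + 3x2 + s5 = 41
  x1, x2, s1, s2, s3, s4, s5 ≥ 0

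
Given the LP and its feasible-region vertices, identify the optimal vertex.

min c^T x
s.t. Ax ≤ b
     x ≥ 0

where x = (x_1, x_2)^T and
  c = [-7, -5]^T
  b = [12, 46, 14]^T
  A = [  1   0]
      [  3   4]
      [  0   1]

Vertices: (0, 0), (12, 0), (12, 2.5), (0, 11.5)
(12, 2.5) with z = -96.5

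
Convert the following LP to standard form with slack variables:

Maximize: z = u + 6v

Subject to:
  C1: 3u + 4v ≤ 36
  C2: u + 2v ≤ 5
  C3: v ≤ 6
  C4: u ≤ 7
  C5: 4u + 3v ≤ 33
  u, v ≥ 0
max z = u + 6v

s.t.
  3u + 4v + s1 = 36
  u + 2v + s2 = 5
  v + s3 = 6
  u + s4 = 7
  4u + 3v + s5 = 33
  u, v, s1, s2, s3, s4, s5 ≥ 0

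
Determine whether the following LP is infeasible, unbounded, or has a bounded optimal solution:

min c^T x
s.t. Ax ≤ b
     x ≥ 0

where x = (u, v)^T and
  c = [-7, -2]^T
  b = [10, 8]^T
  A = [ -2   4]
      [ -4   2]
Feasible point: (0, 0) satisfies every constraint, so the LP is feasible.
Direction d = (1, 0): for each constraint row a, a·d ≤ 0 —
  (-2)(1) + (4)(0) = -2 ≤ 0
  (-4)(1) + (2)(0) = -4 ≤ 0
and d ≥ 0, so (0, 0) + t·d stays feasible for every t ≥ 0. Along this ray z = -7u - 2v changes by -7 per unit t, so z → −∞.

Unbounded — the objective can decrease without bound over the feasible region.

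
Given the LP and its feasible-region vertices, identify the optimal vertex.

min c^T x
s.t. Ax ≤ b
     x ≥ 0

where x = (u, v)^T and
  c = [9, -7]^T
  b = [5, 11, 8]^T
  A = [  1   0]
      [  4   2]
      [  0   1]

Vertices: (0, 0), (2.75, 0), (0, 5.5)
(0, 5.5) with z = -38.5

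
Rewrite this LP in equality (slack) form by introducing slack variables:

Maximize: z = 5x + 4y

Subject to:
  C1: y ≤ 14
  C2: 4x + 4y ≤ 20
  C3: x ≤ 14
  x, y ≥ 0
max z = 5x + 4y

s.t.
  y + s1 = 14
  4x + 4y + s2 = 20
  x + s3 = 14
  x, y, s1, s2, s3 ≥ 0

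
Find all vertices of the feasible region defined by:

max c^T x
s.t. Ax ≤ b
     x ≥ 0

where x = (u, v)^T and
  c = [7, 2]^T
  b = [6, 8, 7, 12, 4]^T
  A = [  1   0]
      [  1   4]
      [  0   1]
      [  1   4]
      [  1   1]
Each vertex is the intersection of two constraint boundaries that also satisfies all remaining constraints:
  u = 0 and v = 0 → (0, 0)
  u + v = 4 and v = 0 → (4, 0)
  u + 4v = 8 and u + v = 4 → (2.667, 1.333)
  u + 4v = 8 and u = 0 → (0, 2)

Vertices: (0, 0), (4, 0), (2.667, 1.333), (0, 2)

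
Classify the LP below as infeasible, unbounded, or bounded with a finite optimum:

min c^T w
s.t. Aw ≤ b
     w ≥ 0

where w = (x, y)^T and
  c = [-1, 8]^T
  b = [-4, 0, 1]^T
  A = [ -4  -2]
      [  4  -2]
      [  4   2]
One constraint requires 4x + 2y ≤ 1, while the constraint -4x - 2y ≤ -4 is equivalent to 4x + 2y ≥ 4. Together they would need 4 ≤ 4x + 2y ≤ 1, which is impossible since 4 > 1. No point satisfies all constraints.

Infeasible — the constraint set is empty.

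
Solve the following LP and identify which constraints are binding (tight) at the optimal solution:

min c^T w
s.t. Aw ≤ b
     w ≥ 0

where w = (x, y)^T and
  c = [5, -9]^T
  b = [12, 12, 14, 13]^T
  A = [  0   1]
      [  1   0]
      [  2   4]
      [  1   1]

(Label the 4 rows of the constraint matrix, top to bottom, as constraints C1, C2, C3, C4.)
Optimal: x = 0, y = 3.5
Slack at optimum:
  C1: slack = 8.5
  C2: slack = 12
  C3: slack = 0 (binding)
  C4: slack = 9.5
  x ≥ 0: x = 0 (binding)
  y ≥ 0: y = 3.5
Binding constraints: C3, x ≥ 0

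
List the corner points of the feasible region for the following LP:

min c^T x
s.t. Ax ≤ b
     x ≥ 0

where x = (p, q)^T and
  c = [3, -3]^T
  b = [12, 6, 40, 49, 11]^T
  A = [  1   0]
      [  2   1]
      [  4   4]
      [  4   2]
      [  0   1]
Each vertex is the intersection of two constraint boundaries that also satisfies all remaining constraints:
  p = 0 and q = 0 → (0, 0)
  2p + q = 6 and q = 0 → (3, 0)
  2p + q = 6 and p = 0 → (0, 6)

Vertices: (0, 0), (3, 0), (0, 6)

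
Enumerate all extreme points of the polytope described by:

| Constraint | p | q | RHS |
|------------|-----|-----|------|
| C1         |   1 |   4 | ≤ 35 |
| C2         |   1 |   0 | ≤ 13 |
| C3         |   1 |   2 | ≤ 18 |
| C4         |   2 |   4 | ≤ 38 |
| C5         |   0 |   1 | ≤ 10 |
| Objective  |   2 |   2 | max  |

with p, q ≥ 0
Each vertex is the intersection of two constraint boundaries that also satisfies all remaining constraints:
  p = 0 and q = 0 → (0, 0)
  p = 13 and q = 0 → (13, 0)
  p = 13 and p + 2q = 18 → (13, 2.5)
  p + 4q = 35 and p + 2q = 18 → (1, 8.5)
  p + 4q = 35 and p = 0 → (0, 8.75)

Vertices: (0, 0), (13, 0), (13, 2.5), (1, 8.5), (0, 8.75)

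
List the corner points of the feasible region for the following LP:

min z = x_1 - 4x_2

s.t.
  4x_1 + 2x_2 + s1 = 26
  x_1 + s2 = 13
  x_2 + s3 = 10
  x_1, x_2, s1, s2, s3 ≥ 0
Each vertex is the intersection of two constraint boundaries that also satisfies all remaining constraints:
  x_1 = 0 and x_2 = 0 → (0, 0)
  4x_1 + 2x_2 = 26 and x_2 = 0 → (6.5, 0)
  4x_1 + 2x_2 = 26 and x_2 = 10 → (1.5, 10)
  x_2 = 10 and x_1 = 0 → (0, 10)

Vertices: (0, 0), (6.5, 0), (1.5, 10), (0, 10)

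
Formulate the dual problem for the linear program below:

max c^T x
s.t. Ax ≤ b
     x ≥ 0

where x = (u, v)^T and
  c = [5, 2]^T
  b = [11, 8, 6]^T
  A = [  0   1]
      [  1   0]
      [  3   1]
Minimize: z = 11y1 + 8y2 + 6y3

Subject to:
  C1: -y2 - 3y3 ≤ -5
  C2: -y1 - y3 ≤ -2
  y1, y2, y3 ≥ 0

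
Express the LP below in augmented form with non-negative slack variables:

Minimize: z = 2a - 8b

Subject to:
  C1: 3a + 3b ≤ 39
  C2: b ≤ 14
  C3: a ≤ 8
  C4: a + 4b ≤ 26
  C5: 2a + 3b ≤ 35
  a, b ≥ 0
min z = 2a - 8b

s.t.
  3a + 3b + s1 = 39
  b + s2 = 14
  a + s3 = 8
  a + 4b + s4 = 26
  2a + 3b + s5 = 35
  a, b, s1, s2, s3, s4, s5 ≥ 0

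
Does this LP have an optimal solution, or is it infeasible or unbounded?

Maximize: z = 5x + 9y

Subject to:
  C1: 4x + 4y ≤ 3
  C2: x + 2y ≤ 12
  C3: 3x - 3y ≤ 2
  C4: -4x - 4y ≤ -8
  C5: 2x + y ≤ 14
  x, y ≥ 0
C1 requires 4x + 4y ≤ 3, while C4 (-4x - 4y ≤ -8) is equivalent to 4x + 4y ≥ 8. Together they would need 8 ≤ 4x + 4y ≤ 3, which is impossible since 8 > 3. No point satisfies all constraints.

The feasible region is empty; the LP is infeasible.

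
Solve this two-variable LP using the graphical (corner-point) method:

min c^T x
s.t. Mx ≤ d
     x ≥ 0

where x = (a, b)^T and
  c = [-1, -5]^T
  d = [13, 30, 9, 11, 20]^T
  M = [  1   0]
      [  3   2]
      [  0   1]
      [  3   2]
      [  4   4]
Each vertex is the intersection of two constraint boundaries that also satisfies all remaining constraints:
  a = 0 and b = 0 → (0, 0)
  3a + 2b = 11 and b = 0 → (3.667, 0)
  3a + 2b = 11 and 4a + 4b = 20 → (1, 4)
  4a + 4b = 20 and a = 0 → (0, 5)

Evaluating z = -a - 5b at each vertex:
  (0, 0): z = 0
  (3.667, 0): z = -3.667
  (1, 4): z = -21
  (0, 5): z = -25

The minimum is at (0, 5) with z = -25.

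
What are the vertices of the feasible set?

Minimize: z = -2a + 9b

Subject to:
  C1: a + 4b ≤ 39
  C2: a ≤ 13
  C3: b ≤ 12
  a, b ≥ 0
Each vertex is the intersection of two constraint boundaries that also satisfies all remaining constraints:
  a = 0 and b = 0 → (0, 0)
  a = 13 and b = 0 → (13, 0)
  a + 4b = 39 and a = 13 → (13, 6.5)
  a + 4b = 39 and a = 0 → (0, 9.75)

Vertices: (0, 0), (13, 0), (13, 6.5), (0, 9.75)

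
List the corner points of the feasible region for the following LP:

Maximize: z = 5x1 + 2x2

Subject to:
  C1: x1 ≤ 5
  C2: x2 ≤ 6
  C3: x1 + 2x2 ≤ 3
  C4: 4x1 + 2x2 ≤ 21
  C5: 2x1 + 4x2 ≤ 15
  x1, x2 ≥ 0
Each vertex is the intersection of two constraint boundaries that also satisfies all remaining constraints:
  x1 = 0 and x2 = 0 → (0, 0)
  x1 + 2x2 = 3 and x2 = 0 → (3, 0)
  x1 + 2x2 = 3 and x1 = 0 → (0, 1.5)

Vertices: (0, 0), (3, 0), (0, 1.5)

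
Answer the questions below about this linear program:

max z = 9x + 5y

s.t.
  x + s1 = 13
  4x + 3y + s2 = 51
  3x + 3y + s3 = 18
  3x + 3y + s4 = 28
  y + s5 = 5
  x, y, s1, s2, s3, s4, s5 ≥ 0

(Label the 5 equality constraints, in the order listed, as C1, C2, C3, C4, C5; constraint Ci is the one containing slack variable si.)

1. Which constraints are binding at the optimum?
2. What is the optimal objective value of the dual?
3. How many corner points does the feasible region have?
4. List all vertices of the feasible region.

1. C3, y ≥ 0
2. 54 (by strong duality, equal to the primal optimum)
3. 4
4. (0, 0), (6, 0), (1, 5), (0, 5)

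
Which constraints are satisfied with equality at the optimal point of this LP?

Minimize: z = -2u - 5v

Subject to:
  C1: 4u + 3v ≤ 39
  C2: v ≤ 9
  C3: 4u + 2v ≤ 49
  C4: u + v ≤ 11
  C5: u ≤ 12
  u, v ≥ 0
Optimal: u = 2, v = 9
Slack at optimum:
  C1: slack = 4
  C2: slack = 0 (binding)
  C3: slack = 23
  C4: slack = 0 (binding)
  C5: slack = 10
  u ≥ 0: u = 2
  v ≥ 0: v = 9
Binding constraints: C2, C4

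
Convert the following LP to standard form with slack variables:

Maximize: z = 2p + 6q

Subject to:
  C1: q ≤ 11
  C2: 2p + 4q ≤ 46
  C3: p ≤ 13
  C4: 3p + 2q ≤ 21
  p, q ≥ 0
max z = 2p + 6q

s.t.
  q + s1 = 11
  2p + 4q + s2 = 46
  p + s3 = 13
  3p + 2q + s4 = 21
  p, q, s1, s2, s3, s4 ≥ 0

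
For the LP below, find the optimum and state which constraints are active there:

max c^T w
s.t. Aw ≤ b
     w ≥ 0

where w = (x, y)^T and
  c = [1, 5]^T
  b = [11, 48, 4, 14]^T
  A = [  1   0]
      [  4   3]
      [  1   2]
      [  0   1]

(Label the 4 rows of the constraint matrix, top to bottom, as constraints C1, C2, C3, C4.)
Optimal: x = 0, y = 2
Binding: C3, x ≥ 0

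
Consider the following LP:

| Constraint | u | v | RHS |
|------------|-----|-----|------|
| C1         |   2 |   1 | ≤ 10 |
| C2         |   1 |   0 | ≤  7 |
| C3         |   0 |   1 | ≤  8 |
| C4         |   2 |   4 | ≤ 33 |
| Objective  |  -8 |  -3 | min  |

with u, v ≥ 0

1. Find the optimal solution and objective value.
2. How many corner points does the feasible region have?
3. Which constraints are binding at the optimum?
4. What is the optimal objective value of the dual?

1. u = 5, v = 0, z = -40
2. 5
3. C1, v ≥ 0
4. -40 (by strong duality, equal to the primal optimum)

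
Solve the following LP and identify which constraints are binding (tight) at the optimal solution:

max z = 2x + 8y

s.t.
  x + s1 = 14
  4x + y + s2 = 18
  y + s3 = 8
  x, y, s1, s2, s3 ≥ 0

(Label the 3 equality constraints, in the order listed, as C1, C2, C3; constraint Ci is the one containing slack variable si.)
Optimal: x = 2.5, y = 8
Binding: C2, C3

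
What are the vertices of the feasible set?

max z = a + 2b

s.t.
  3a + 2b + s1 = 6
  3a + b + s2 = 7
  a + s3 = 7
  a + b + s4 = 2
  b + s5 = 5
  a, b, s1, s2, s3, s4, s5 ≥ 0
Each vertex is the intersection of two constraint boundaries that also satisfies all remaining constraints:
  a = 0 and b = 0 → (0, 0)
  3a + 2b = 6 and a + b = 2 → (2, 0)
  a + b = 2 and a = 0 → (0, 2)

Vertices: (0, 0), (2, 0), (0, 2)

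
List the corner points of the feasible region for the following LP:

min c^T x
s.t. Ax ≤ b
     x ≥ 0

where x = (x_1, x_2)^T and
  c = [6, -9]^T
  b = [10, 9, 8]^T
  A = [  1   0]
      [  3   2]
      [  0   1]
Each vertex is the intersection of two constraint boundaries that also satisfies all remaining constraints:
  x_1 = 0 and x_2 = 0 → (0, 0)
  3x_1 + 2x_2 = 9 and x_2 = 0 → (3, 0)
  3x_1 + 2x_2 = 9 and x_1 = 0 → (0, 4.5)

Vertices: (0, 0), (3, 0), (0, 4.5)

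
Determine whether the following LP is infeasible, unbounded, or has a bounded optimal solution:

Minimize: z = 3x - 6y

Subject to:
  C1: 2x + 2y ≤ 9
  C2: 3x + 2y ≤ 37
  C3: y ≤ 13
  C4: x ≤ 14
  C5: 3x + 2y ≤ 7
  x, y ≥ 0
The point (0, 3.5) satisfies every constraint, so the LP is feasible; the constraints give x ≤ 14 and y ≤ 13, which with x, y ≥ 0 keep the feasible region inside a bounded box. A feasible, bounded LP attains a finite optimum at a vertex.

Evaluating z = 3x - 6y at each vertex:
  (0, 0): z = 0
  (2.333, 0): z = 7
  (0, 3.5): z = -21

Feasible with finite optimum z* = -21 at (0, 3.5).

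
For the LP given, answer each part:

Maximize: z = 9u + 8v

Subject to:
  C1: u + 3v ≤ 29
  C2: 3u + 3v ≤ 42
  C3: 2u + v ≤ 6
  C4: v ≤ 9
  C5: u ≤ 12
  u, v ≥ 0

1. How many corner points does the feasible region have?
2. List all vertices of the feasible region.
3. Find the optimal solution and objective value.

1. 3
2. (0, 0), (3, 0), (0, 6)
3. u = 0, v = 6, z = 48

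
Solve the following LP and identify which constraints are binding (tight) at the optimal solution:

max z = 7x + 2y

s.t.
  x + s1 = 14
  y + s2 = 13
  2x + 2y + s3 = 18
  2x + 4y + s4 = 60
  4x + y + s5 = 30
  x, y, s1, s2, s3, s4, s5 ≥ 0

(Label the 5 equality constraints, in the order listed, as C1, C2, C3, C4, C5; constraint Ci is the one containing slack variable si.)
Optimal: x = 7, y = 2
Slack at optimum:
  C1: slack = 7
  C2: slack = 11
  C3: slack = 0 (binding)
  C4: slack = 38
  C5: slack = 0 (binding)
  x ≥ 0: x = 7
  y ≥ 0: y = 2
Binding constraints: C3, C5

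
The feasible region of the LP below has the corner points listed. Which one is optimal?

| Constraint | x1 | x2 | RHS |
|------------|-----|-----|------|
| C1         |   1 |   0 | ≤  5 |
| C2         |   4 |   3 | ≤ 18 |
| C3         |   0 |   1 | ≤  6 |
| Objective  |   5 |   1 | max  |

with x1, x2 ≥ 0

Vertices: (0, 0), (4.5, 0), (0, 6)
(4.5, 0) with z = 22.5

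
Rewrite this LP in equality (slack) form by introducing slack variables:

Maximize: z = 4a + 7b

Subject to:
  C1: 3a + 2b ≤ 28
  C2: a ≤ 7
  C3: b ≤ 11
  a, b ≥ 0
max z = 4a + 7b

s.t.
  3a + 2b + s1 = 28
  a + s2 = 7
  b + s3 = 11
  a, b, s1, s2, s3 ≥ 0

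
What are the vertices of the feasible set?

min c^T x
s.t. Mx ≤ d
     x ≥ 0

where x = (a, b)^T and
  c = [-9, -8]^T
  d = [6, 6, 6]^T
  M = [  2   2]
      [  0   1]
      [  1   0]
Each vertex is the intersection of two constraint boundaries that also satisfies all remaining constraints:
  a = 0 and b = 0 → (0, 0)
  2a + 2b = 6 and b = 0 → (3, 0)
  2a + 2b = 6 and a = 0 → (0, 3)

Vertices: (0, 0), (3, 0), (0, 3)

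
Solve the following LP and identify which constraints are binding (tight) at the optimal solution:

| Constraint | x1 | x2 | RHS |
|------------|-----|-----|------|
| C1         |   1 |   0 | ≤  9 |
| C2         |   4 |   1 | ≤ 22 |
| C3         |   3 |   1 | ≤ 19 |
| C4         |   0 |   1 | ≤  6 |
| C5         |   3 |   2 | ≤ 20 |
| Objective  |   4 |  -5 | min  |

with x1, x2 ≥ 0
Optimal: x1 = 0, x2 = 6
Slack at optimum:
  C1: slack = 9
  C2: slack = 16
  C3: slack = 13
  C4: slack = 0 (binding)
  C5: slack = 8
  x1 ≥ 0: x1 = 0 (binding)
  x2 ≥ 0: x2 = 6
Binding constraints: C4, x1 ≥ 0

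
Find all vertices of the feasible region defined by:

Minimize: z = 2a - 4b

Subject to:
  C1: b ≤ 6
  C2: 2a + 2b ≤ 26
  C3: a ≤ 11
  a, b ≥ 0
Each vertex is the intersection of two constraint boundaries that also satisfies all remaining constraints:
  a = 0 and b = 0 → (0, 0)
  a = 11 and b = 0 → (11, 0)
  2a + 2b = 26 and a = 11 → (11, 2)
  b = 6 and 2a + 2b = 26 → (7, 6)
  b = 6 and a = 0 → (0, 6)

Vertices: (0, 0), (11, 0), (11, 2), (7, 6), (0, 6)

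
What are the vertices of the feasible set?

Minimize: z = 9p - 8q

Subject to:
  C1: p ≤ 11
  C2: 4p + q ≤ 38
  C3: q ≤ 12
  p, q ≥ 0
Each vertex is the intersection of two constraint boundaries that also satisfies all remaining constraints:
  p = 0 and q = 0 → (0, 0)
  4p + q = 38 and q = 0 → (9.5, 0)
  4p + q = 38 and q = 12 → (6.5, 12)
  q = 12 and p = 0 → (0, 12)

Vertices: (0, 0), (9.5, 0), (6.5, 12), (0, 12)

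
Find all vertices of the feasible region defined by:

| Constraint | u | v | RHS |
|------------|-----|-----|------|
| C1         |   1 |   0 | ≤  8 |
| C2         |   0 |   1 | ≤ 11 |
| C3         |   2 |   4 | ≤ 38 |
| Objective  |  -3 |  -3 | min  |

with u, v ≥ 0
Each vertex is the intersection of two constraint boundaries that also satisfies all remaining constraints:
  u = 0 and v = 0 → (0, 0)
  u = 8 and v = 0 → (8, 0)
  u = 8 and 2u + 4v = 38 → (8, 5.5)
  2u + 4v = 38 and u = 0 → (0, 9.5)

Vertices: (0, 0), (8, 0), (8, 5.5), (0, 9.5)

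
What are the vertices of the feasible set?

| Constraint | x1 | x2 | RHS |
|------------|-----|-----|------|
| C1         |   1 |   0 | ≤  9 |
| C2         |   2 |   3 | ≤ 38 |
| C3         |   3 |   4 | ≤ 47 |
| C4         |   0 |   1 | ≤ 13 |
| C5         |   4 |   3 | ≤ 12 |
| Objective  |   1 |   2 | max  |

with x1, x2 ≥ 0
Each vertex is the intersection of two constraint boundaries that also satisfies all remaining constraints:
  x1 = 0 and x2 = 0 → (0, 0)
  4x1 + 3x2 = 12 and x2 = 0 → (3, 0)
  4x1 + 3x2 = 12 and x1 = 0 → (0, 4)

Vertices: (0, 0), (3, 0), (0, 4)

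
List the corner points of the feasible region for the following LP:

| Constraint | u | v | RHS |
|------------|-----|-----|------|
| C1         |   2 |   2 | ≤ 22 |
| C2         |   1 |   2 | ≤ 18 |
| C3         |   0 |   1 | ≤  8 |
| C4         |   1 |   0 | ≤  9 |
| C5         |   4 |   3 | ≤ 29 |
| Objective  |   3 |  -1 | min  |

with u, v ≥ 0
Each vertex is the intersection of two constraint boundaries that also satisfies all remaining constraints:
  u = 0 and v = 0 → (0, 0)
  4u + 3v = 29 and v = 0 → (7.25, 0)
  v = 8 and 4u + 3v = 29 → (1.25, 8)
  v = 8 and u = 0 → (0, 8)

Vertices: (0, 0), (7.25, 0), (1.25, 8), (0, 8)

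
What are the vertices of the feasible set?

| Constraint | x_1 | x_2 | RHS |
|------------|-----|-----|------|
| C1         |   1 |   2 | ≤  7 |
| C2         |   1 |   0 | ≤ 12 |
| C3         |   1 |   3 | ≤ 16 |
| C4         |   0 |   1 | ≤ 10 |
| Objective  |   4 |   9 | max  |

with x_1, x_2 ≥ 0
Each vertex is the intersection of two constraint boundaries that also satisfies all remaining constraints:
  x_1 = 0 and x_2 = 0 → (0, 0)
  x_1 + 2x_2 = 7 and x_2 = 0 → (7, 0)
  x_1 + 2x_2 = 7 and x_1 = 0 → (0, 3.5)

Vertices: (0, 0), (7, 0), (0, 3.5)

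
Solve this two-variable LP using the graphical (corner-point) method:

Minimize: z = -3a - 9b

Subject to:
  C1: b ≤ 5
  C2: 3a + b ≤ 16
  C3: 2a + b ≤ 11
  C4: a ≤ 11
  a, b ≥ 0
a = 3, b = 5, z = -54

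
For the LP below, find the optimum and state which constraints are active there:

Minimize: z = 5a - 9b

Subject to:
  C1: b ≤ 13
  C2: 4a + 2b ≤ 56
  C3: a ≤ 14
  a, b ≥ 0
Optimal: a = 0, b = 13
Slack at optimum:
  C1: slack = 0 (binding)
  C2: slack = 30
  C3: slack = 14
  a ≥ 0: a = 0 (binding)
  b ≥ 0: b = 13
Binding constraints: C1, a ≥ 0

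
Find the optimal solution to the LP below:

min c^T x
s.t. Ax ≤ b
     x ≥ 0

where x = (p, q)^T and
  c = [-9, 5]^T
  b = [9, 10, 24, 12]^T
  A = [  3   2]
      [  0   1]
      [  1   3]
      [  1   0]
p = 3, q = 0, z = -27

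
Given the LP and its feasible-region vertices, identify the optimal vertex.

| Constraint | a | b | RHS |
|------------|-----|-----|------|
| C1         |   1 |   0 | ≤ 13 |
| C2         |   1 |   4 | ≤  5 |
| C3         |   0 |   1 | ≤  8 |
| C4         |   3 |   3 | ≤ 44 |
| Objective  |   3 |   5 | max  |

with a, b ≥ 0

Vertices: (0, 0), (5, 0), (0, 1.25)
Evaluating z = 3a + 5b at each vertex:
  (0, 0): z = 0
  (5, 0): z = 15
  (0, 1.25): z = 6.25

The largest value is z = 15, attained at (5, 0).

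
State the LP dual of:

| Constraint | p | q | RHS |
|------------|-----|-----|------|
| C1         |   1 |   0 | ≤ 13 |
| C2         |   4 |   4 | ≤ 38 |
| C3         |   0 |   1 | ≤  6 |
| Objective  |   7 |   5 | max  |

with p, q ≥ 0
Minimize: z = 13y1 + 38y2 + 6y3

Subject to:
  C1: -y1 - 4y2 ≤ -7
  C2: -4y2 - y3 ≤ -5
  y1, y2, y3 ≥ 0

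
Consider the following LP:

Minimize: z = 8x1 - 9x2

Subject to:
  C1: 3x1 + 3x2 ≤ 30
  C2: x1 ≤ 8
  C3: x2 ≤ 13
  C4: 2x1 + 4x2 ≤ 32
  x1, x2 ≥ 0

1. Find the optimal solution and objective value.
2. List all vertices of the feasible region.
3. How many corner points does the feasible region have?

1. x1 = 0, x2 = 8, z = -72
2. (0, 0), (8, 0), (8, 2), (4, 6), (0, 8)
3. 5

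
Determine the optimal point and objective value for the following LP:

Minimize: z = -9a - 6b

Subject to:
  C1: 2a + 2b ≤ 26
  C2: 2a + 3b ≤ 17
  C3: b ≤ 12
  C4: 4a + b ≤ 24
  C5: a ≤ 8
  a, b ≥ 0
Each vertex is the intersection of two constraint boundaries that also satisfies all remaining constraints:
  a = 0 and b = 0 → (0, 0)
  4a + b = 24 and b = 0 → (6, 0)
  2a + 3b = 17 and 4a + b = 24 → (5.5, 2)
  2a + 3b = 17 and a = 0 → (0, 5.667)

Evaluating z = -9a - 6b at each vertex:
  (0, 0): z = 0
  (6, 0): z = -54
  (5.5, 2): z = -61.5
  (0, 5.667): z = -34

The minimum is at (5.5, 2) with z = -61.5.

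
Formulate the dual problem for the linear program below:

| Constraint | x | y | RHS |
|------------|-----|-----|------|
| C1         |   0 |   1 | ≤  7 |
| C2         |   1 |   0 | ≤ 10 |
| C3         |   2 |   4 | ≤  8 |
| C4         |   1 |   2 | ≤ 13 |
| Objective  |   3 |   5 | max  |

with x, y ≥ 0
Minimize: z = 7y1 + 10y2 + 8y3 + 13y4

Subject to:
  C1: -y2 - 2y3 - y4 ≤ -3
  C2: -y1 - 4y3 - 2y4 ≤ -5
  y1, y2, y3, y4 ≥ 0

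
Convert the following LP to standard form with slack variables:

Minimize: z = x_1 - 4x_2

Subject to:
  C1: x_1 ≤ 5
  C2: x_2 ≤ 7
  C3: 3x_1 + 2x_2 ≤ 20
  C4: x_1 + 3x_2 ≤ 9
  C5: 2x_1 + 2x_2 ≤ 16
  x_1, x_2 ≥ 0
min z = x_1 - 4x_2

s.t.
  x_1 + s1 = 5
  x_2 + s2 = 7
  3x_1 + 2x_2 + s3 = 20
  x_1 + 3x_2 + s4 = 9
  2x_1 + 2x_2 + s5 = 16
  x_1, x_2, s1, s2, s3, s4, s5 ≥ 0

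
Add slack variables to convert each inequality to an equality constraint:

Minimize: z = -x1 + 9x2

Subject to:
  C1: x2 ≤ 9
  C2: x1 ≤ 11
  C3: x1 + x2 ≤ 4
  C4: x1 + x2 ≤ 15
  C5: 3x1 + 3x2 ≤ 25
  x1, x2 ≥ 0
min z = -x1 + 9x2

s.t.
  x2 + s1 = 9
  x1 + s2 = 11
  x1 + x2 + s3 = 4
  x1 + x2 + s4 = 15
  3x1 + 3x2 + s5 = 25
  x1, x2, s1, s2, s3, s4, s5 ≥ 0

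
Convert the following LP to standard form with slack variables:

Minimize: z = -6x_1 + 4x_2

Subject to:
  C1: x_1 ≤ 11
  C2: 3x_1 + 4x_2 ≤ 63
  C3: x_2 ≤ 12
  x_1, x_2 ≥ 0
min z = -6x_1 + 4x_2

s.t.
  x_1 + s1 = 11
  3x_1 + 4x_2 + s2 = 63
  x_2 + s3 = 12
  x_1, x_2, s1, s2, s3 ≥ 0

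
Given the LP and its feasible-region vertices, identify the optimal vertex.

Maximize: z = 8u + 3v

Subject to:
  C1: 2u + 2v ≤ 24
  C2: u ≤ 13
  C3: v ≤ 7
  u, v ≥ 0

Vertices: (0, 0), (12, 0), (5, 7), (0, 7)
Evaluating z = 8u + 3v at each vertex:
  (0, 0): z = 0
  (12, 0): z = 96
  (5, 7): z = 61
  (0, 7): z = 21

The largest value is z = 96, attained at (12, 0).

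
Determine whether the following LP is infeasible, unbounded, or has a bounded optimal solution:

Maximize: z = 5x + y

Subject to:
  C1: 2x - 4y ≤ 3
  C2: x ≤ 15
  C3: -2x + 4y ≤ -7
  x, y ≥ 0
C1 requires 2x - 4y ≤ 3, while C3 (-2x + 4y ≤ -7) is equivalent to 2x - 4y ≥ 7. Together they would need 7 ≤ 2x - 4y ≤ 3, which is impossible since 7 > 3. No point satisfies all constraints.

The feasible region is empty; the LP is infeasible.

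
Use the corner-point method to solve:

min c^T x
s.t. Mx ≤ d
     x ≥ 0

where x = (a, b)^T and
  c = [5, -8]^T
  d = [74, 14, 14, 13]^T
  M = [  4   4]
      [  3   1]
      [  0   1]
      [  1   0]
a = 0, b = 14, z = -112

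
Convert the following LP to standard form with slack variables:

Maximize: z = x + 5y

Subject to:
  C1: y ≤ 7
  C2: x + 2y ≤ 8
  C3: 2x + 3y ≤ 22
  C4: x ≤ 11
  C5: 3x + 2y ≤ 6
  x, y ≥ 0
max z = x + 5y

s.t.
  y + s1 = 7
  x + 2y + s2 = 8
  2x + 3y + s3 = 22
  x + s4 = 11
  3x + 2y + s5 = 6
  x, y, s1, s2, s3, s4, s5 ≥ 0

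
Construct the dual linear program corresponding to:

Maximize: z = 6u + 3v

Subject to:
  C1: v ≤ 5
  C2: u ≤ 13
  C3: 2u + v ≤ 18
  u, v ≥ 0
Minimize: z = 5y1 + 13y2 + 18y3

Subject to:
  C1: -y2 - 2y3 ≤ -6
  C2: -y1 - y3 ≤ -3
  y1, y2, y3 ≥ 0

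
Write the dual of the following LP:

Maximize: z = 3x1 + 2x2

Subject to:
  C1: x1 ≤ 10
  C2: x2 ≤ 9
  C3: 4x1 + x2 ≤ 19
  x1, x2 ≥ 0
Minimize: z = 10y1 + 9y2 + 19y3

Subject to:
  C1: -y1 - 4y3 ≤ -3
  C2: -y2 - y3 ≤ -2
  y1, y2, y3 ≥ 0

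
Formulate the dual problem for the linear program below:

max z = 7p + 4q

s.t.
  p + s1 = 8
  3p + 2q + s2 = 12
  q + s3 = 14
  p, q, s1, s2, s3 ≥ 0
Minimize: z = 8y1 + 12y2 + 14y3

Subject to:
  C1: -y1 - 3y2 ≤ -7
  C2: -2y2 - y3 ≤ -4
  y1, y2, y3 ≥ 0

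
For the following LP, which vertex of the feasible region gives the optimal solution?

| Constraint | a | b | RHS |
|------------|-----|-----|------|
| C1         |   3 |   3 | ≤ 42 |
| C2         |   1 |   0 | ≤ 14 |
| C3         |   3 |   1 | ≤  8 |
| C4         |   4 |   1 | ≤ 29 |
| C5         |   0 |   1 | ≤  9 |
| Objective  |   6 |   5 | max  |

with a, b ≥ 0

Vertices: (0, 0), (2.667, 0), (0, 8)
(0, 8) with z = 40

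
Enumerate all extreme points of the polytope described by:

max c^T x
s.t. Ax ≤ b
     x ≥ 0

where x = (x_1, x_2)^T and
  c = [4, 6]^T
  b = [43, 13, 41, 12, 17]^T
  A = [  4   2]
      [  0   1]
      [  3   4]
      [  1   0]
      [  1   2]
Each vertex is the intersection of two constraint boundaries that also satisfies all remaining constraints:
  x_1 = 0 and x_2 = 0 → (0, 0)
  4x_1 + 2x_2 = 43 and x_2 = 0 → (10.75, 0)
  4x_1 + 2x_2 = 43 and 3x_1 + 4x_2 = 41 → (9, 3.5)
  3x_1 + 4x_2 = 41 and x_1 + 2x_2 = 17 → (7, 5)
  x_1 + 2x_2 = 17 and x_1 = 0 → (0, 8.5)

Vertices: (0, 0), (10.75, 0), (9, 3.5), (7, 5), (0, 8.5)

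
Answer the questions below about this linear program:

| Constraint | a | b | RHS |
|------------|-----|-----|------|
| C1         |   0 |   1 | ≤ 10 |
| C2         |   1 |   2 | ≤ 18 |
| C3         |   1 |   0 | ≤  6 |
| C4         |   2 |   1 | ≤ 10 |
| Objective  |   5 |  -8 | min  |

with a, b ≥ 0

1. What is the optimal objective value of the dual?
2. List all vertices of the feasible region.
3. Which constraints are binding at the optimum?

1. -72 (by strong duality, equal to the primal optimum)
2. (0, 0), (5, 0), (0.6667, 8.667), (0, 9)
3. C2, a ≥ 0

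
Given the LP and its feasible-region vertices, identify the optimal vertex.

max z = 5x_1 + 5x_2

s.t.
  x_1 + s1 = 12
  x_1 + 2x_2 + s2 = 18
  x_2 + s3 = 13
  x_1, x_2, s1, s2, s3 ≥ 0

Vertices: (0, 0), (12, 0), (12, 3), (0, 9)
Evaluating z = 5x_1 + 5x_2 at each vertex:
  (0, 0): z = 0
  (12, 0): z = 60
  (12, 3): z = 75
  (0, 9): z = 45

The largest value is z = 75, attained at (12, 3).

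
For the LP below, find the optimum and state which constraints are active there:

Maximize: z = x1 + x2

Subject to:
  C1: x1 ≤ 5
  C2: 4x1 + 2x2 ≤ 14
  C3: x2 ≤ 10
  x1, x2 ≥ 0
Optimal: x1 = 0, x2 = 7
Binding: C2, x1 ≥ 0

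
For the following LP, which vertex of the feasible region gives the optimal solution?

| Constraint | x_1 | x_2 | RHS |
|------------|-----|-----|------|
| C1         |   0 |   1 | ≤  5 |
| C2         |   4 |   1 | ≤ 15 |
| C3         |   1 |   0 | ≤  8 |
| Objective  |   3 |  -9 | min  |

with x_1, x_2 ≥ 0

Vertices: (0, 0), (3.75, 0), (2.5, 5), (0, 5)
Evaluating z = 3x_1 - 9x_2 at each vertex:
  (0, 0): z = 0
  (3.75, 0): z = 11.25
  (2.5, 5): z = -37.5
  (0, 5): z = -45

The smallest value is z = -45, attained at (0, 5).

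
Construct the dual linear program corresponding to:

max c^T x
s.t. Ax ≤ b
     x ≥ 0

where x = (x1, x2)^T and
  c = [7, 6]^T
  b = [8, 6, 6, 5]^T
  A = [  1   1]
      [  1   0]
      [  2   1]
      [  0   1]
Minimize: z = 8y1 + 6y2 + 6y3 + 5y4

Subject to:
  C1: -y1 - y2 - 2y3 ≤ -7
  C2: -y1 - y3 - y4 ≤ -6
  y1, y2, y3, y4 ≥ 0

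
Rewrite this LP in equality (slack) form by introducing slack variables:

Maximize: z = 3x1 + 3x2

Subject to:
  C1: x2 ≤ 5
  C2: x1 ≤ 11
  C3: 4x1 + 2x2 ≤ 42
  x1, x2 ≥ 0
max z = 3x1 + 3x2

s.t.
  x2 + s1 = 5
  x1 + s2 = 11
  4x1 + 2x2 + s3 = 42
  x1, x2, s1, s2, s3 ≥ 0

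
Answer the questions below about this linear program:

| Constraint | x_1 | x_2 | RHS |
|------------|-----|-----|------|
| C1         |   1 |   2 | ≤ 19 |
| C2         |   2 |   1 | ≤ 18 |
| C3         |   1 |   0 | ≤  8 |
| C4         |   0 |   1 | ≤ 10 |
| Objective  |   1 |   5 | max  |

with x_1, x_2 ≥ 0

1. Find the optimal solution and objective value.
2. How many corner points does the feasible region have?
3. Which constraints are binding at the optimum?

1. x_1 = 0, x_2 = 9.5, z = 47.5
2. 5
3. C1, x_1 ≥ 0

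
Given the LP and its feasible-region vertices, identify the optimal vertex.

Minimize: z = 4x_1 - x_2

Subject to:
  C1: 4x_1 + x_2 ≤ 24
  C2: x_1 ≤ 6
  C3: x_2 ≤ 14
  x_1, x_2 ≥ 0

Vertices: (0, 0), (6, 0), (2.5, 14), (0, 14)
Evaluating z = 4x_1 - x_2 at each vertex:
  (0, 0): z = 0
  (6, 0): z = 24
  (2.5, 14): z = -4
  (0, 14): z = -14

The smallest value is z = -14, attained at (0, 14).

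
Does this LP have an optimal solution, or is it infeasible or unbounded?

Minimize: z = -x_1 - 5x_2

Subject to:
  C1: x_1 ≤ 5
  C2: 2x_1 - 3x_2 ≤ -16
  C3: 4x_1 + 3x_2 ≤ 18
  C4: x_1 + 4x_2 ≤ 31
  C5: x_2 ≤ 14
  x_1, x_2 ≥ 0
The point (0, 6) satisfies every constraint, so the LP is feasible; the constraints give x_1 ≤ 5 and x_2 ≤ 14, which with x_1, x_2 ≥ 0 keep the feasible region inside a bounded box. A feasible, bounded LP attains a finite optimum at a vertex.

Evaluating z = -x_1 - 5x_2 at each vertex:
  (0, 5.333): z = -26.67
  (0.3333, 5.556): z = -28.11
  (0, 6): z = -30

The LP has an optimal solution: (0, 6) with z = -30.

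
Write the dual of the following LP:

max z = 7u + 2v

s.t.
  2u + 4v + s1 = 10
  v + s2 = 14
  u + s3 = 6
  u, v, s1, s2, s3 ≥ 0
Minimize: z = 10y1 + 14y2 + 6y3

Subject to:
  C1: -2y1 - y3 ≤ -7
  C2: -4y1 - y2 ≤ -2
  y1, y2, y3 ≥ 0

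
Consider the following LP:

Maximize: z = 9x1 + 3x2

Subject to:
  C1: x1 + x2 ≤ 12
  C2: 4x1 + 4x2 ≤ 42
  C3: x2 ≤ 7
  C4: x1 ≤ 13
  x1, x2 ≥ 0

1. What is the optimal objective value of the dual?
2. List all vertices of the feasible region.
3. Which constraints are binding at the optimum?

1. 94.5 (by strong duality, equal to the primal optimum)
2. (0, 0), (10.5, 0), (3.5, 7), (0, 7)
3. C2, x2 ≥ 0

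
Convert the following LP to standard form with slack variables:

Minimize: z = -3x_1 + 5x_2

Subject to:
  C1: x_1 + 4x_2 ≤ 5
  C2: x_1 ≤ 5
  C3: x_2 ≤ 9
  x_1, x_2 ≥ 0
min z = -3x_1 + 5x_2

s.t.
  x_1 + 4x_2 + s1 = 5
  x_1 + s2 = 5
  x_2 + s3 = 9
  x_1, x_2, s1, s2, s3 ≥ 0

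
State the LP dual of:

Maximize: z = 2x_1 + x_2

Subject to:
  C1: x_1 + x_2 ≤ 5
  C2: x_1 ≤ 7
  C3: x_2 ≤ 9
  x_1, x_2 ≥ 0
Minimize: z = 5y1 + 7y2 + 9y3

Subject to:
  C1: -y1 - y2 ≤ -2
  C2: -y1 - y3 ≤ -1
  y1, y2, y3 ≥ 0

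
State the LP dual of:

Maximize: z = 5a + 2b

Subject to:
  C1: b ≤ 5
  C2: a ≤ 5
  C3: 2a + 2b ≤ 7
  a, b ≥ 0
Minimize: z = 5y1 + 5y2 + 7y3

Subject to:
  C1: -y2 - 2y3 ≤ -5
  C2: -y1 - 2y3 ≤ -2
  y1, y2, y3 ≥ 0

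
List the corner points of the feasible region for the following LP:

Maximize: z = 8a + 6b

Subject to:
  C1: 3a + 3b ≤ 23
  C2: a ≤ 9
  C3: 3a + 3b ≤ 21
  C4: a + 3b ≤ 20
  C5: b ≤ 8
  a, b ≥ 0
Each vertex is the intersection of two constraint boundaries that also satisfies all remaining constraints:
  a = 0 and b = 0 → (0, 0)
  3a + 3b = 21 and b = 0 → (7, 0)
  3a + 3b = 21 and a + 3b = 20 → (0.5, 6.5)
  a + 3b = 20 and a = 0 → (0, 6.667)

Vertices: (0, 0), (7, 0), (0.5, 6.5), (0, 6.667)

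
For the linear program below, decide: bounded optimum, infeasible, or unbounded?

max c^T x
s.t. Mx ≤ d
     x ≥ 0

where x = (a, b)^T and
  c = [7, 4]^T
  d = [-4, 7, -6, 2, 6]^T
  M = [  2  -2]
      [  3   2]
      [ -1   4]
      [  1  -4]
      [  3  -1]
One constraint requires a - 4b ≤ 2, while the constraint -a + 4b ≤ -6 is equivalent to a - 4b ≥ 6. Together they would need 6 ≤ a - 4b ≤ 2, which is impossible since 6 > 2. No point satisfies all constraints.

Infeasible — the constraint set is empty.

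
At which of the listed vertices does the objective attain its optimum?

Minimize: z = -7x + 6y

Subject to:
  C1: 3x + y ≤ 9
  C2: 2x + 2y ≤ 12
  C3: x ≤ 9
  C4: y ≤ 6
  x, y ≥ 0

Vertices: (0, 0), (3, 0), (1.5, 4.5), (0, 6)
Evaluating z = -7x + 6y at each vertex:
  (0, 0): z = 0
  (3, 0): z = -21
  (1.5, 4.5): z = 16.5
  (0, 6): z = 36

The smallest value is z = -21, attained at (3, 0).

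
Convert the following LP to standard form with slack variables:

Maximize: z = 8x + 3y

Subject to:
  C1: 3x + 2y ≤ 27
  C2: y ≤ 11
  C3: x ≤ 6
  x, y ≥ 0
max z = 8x + 3y

s.t.
  3x + 2y + s1 = 27
  y + s2 = 11
  x + s3 = 6
  x, y, s1, s2, s3 ≥ 0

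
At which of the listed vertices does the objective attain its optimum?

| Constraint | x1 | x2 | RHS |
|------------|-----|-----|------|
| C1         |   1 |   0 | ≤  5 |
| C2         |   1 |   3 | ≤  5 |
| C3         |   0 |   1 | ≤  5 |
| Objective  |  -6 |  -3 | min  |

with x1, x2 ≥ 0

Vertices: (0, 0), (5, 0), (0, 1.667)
(5, 0) with z = -30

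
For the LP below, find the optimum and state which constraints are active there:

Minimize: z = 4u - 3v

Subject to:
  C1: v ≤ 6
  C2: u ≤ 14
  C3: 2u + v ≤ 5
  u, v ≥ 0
Optimal: u = 0, v = 5
Binding: C3, u ≥ 0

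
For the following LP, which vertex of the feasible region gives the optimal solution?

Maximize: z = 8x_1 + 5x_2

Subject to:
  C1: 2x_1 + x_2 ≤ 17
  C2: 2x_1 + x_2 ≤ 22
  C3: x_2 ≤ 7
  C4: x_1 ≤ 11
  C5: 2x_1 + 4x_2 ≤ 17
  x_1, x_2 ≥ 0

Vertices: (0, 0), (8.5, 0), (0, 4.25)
(8.5, 0) with z = 68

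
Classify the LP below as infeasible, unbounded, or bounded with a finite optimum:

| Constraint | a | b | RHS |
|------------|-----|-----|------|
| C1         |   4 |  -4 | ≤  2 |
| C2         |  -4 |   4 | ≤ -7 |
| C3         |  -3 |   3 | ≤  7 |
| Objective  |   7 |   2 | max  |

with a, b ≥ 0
C1 requires 4a - 4b ≤ 2, while C2 (-4a + 4b ≤ -7) is equivalent to 4a - 4b ≥ 7. Together they would need 7 ≤ 4a - 4b ≤ 2, which is impossible since 7 > 2. No point satisfies all constraints.

Infeasible: no point satisfies all constraints simultaneously.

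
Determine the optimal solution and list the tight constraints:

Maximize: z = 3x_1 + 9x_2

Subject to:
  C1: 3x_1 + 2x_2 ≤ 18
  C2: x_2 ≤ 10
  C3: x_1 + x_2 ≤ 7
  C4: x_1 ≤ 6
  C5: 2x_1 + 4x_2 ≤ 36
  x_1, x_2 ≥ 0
Optimal: x_1 = 0, x_2 = 7
Binding: C3, x_1 ≥ 0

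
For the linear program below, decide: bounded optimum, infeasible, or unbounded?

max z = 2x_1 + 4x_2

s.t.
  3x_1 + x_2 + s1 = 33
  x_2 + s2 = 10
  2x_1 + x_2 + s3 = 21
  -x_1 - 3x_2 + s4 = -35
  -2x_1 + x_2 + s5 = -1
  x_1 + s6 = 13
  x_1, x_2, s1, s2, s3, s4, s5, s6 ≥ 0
The point (5.5, 10) satisfies every constraint, so the LP is feasible; the constraints give x_1 ≤ 13 and x_2 ≤ 10, which with x_1, x_2 ≥ 0 keep the feasible region inside a bounded box. A feasible, bounded LP attains a finite optimum at a vertex.

Bounded optimum: z* = 51 at (5.5, 10).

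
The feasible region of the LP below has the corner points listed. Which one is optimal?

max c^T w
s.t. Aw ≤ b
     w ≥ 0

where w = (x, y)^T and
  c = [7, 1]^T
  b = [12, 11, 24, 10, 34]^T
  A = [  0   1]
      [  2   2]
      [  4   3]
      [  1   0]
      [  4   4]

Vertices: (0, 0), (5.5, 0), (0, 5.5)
(5.5, 0) with z = 38.5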